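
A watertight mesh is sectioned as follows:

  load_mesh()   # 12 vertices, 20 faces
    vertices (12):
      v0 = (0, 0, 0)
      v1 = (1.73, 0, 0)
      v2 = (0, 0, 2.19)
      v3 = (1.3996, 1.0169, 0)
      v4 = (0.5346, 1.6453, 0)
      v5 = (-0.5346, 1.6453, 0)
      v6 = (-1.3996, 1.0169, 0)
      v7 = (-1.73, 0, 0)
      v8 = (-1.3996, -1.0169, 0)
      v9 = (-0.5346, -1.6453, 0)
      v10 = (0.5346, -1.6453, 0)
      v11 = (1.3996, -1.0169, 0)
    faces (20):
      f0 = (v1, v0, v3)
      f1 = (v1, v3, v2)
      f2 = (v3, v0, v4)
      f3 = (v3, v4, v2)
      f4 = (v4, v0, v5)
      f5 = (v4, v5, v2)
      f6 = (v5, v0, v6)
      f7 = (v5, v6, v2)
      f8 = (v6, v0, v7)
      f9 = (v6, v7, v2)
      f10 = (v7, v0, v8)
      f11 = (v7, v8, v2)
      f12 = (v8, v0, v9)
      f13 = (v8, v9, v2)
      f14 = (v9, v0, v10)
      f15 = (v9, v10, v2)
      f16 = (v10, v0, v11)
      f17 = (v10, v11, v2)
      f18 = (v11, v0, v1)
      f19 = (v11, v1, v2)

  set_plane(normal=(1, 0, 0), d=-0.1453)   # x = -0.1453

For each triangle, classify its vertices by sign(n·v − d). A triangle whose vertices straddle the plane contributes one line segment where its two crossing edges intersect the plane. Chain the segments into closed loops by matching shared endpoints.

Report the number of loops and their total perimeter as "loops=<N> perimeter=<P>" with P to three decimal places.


Straddling triangles (12 of 20):
  (v4,v0,v5) [++-] → (-0.1453, 0.447179, 0)–(-0.1453, 1.6453, 0)  len=1.1981
  (v4,v5,v2) [+-+] → (-0.1453, 1.6453, 0)–(-0.1453, 0.447179, 1.59478)  len=1.9947
  (v5,v0,v6) [-+-] → (-0.1453, 0.447179, 0)–(-0.1453, 0.10557, 0)  len=0.3416
  (v5,v6,v2) [--+] → (-0.1453, 0.10557, 1.96264)–(-0.1453, 0.447179, 1.59478)  len=0.5020
  (v6,v0,v7) [-+-] → (-0.1453, 0.10557, 0)–(-0.1453, 0, 0)  len=0.1056
  (v6,v7,v2) [--+] → (-0.1453, 0, 2.00607)–(-0.1453, 0.10557, 1.96264)  len=0.1142
  (v7,v0,v8) [-+-] → (-0.1453, 0, 0)–(-0.1453, -0.10557, 0)  len=0.1056
  (v7,v8,v2) [--+] → (-0.1453, -0.10557, 1.96264)–(-0.1453, 0, 2.00607)  len=0.1142
  (v8,v0,v9) [-+-] → (-0.1453, -0.10557, 0)–(-0.1453, -0.447179, 0)  len=0.3416
  (v8,v9,v2) [--+] → (-0.1453, -0.447179, 1.59478)–(-0.1453, -0.10557, 1.96264)  len=0.5020
  (v9,v0,v10) [-++] → (-0.1453, -0.447179, 0)–(-0.1453, -1.6453, 0)  len=1.1981
  (v9,v10,v2) [-++] → (-0.1453, -1.6453, 0)–(-0.1453, -0.447179, 1.59478)  len=1.9947

Chained into 1 loop(s):
  loop 1: 12 segments, perimeter = 8.5123
Total perimeter = 8.512

loops=1 perimeter=8.512


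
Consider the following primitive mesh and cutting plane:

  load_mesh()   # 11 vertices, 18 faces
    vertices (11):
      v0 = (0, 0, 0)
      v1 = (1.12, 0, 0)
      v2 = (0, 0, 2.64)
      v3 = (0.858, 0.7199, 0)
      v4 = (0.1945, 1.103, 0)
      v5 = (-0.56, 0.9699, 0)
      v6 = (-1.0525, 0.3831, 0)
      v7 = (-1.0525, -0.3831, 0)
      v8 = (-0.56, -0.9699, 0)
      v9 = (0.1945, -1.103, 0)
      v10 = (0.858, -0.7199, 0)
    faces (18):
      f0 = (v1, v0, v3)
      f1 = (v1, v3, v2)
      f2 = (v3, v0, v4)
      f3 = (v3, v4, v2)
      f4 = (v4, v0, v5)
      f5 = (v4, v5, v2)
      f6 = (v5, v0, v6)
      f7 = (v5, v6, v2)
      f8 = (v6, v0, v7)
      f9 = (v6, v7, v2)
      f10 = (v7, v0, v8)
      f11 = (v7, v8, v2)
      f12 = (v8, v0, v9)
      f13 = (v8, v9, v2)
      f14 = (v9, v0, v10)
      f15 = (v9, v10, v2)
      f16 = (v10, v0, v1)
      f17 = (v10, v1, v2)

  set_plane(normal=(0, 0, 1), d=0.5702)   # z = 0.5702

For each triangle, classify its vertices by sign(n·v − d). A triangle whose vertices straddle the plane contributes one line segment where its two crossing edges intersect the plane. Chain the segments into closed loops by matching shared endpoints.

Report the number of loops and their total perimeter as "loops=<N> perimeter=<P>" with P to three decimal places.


Straddling triangles (9 of 18):
  (v1,v3,v2) [--+] → (0.672685, 0.564413, 0.5702)–(0.878097, 0, 0.5702)  len=0.6006
  (v3,v4,v2) [--+] → (0.152491, 0.864769, 0.5702)–(0.672685, 0.564413, 0.5702)  len=0.6007
  (v4,v5,v2) [--+] → (-0.439048, 0.760416, 0.5702)–(0.152491, 0.864769, 0.5702)  len=0.6007
  (v5,v6,v2) [--+] → (-0.825176, 0.300356, 0.5702)–(-0.439048, 0.760416, 0.5702)  len=0.6006
  (v6,v7,v2) [--+] → (-0.825176, -0.300356, 0.5702)–(-0.825176, 0.300356, 0.5702)  len=0.6007
  (v7,v8,v2) [--+] → (-0.439048, -0.760416, 0.5702)–(-0.825176, -0.300356, 0.5702)  len=0.6006
  (v8,v9,v2) [--+] → (0.152491, -0.864769, 0.5702)–(-0.439048, -0.760416, 0.5702)  len=0.6007
  (v9,v10,v2) [--+] → (0.672685, -0.564413, 0.5702)–(0.152491, -0.864769, 0.5702)  len=0.6007
  (v10,v1,v2) [--+] → (0.878097, 0, 0.5702)–(0.672685, -0.564413, 0.5702)  len=0.6006

Chained into 1 loop(s):
  loop 1: 9 segments, perimeter = 5.4059
Total perimeter = 5.406

loops=1 perimeter=5.406


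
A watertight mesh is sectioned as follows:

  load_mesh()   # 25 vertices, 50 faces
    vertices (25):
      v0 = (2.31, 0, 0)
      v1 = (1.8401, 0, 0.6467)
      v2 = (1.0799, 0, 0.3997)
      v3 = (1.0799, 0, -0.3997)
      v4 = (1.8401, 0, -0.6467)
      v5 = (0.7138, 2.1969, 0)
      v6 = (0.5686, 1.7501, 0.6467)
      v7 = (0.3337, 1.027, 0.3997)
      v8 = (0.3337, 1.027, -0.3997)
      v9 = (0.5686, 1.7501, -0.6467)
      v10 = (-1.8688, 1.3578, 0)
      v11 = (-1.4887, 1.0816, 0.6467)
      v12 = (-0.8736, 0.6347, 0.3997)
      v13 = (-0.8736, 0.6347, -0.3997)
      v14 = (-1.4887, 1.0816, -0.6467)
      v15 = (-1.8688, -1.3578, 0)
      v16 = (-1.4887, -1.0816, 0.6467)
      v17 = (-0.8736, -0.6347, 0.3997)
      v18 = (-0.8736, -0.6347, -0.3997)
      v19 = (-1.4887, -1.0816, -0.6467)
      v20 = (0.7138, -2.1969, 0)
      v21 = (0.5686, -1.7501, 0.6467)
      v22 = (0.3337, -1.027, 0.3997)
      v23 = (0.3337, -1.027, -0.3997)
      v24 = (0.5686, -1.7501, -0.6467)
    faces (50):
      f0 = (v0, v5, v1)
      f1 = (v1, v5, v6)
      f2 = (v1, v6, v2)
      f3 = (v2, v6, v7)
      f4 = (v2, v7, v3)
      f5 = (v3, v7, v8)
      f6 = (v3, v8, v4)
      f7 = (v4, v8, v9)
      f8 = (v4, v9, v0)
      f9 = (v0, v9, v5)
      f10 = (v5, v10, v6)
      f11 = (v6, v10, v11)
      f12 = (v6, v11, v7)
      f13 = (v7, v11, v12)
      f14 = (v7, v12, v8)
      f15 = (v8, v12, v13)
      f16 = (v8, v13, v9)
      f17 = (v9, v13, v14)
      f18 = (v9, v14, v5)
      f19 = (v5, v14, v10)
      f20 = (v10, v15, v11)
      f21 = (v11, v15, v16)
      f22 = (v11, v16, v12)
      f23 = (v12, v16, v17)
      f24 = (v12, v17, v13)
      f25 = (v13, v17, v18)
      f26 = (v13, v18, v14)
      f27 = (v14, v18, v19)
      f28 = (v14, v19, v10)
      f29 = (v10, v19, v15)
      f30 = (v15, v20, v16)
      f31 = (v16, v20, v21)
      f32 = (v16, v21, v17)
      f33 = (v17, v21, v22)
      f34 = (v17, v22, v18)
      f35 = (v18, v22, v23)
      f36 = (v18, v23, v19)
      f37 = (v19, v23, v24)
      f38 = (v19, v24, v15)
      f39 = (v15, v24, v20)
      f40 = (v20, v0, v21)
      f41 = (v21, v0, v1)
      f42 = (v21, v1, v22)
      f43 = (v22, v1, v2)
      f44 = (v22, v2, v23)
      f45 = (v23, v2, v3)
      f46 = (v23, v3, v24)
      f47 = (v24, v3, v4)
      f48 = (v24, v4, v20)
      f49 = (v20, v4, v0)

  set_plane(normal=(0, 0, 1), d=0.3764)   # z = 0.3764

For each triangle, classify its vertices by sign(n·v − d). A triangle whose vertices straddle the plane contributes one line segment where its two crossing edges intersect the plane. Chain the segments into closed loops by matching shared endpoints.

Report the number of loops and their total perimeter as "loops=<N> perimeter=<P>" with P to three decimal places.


Straddling triangles (20 of 50):
  (v0,v5,v1) [--+] → (1.36934, 0.918234, 0.3764)–(2.0365, 0, 0.3764)  len=1.1350
  (v1,v5,v6) [+-+] → (1.36934, 0.918234, 0.3764)–(0.629289, 1.93685, 0.3764)  len=1.2591
  (v2,v7,v3) [++-] → (0.355449, 0.997066, 0.3764)–(1.0799, 0, 0.3764)  len=1.2325
  (v3,v7,v8) [-+-] → (0.355449, 0.997066, 0.3764)–(0.3337, 1.027, 0.3764)  len=0.0370
  (v5,v10,v6) [--+] → (-0.450156, 1.58613, 0.3764)–(0.629289, 1.93685, 0.3764)  len=1.1350
  (v6,v10,v11) [+-+] → (-0.450156, 1.58613, 0.3764)–(-1.64757, 1.19704, 0.3764)  len=1.2590
  (v7,v12,v8) [++-] → (-0.838411, 0.646134, 0.3764)–(0.3337, 1.027, 0.3764)  len=1.2324
  (v8,v12,v13) [-+-] → (-0.838411, 0.646134, 0.3764)–(-0.8736, 0.6347, 0.3764)  len=0.0370
  (v10,v15,v11) [--+] → (-1.64757, 0.0620085, 0.3764)–(-1.64757, 1.19704, 0.3764)  len=1.1350
  (v11,v15,v16) [+-+] → (-1.64757, 0.0620085, 0.3764)–(-1.64757, -1.19704, 0.3764)  len=1.2591
  (v12,v17,v13) [++-] → (-0.8736, -0.597701, 0.3764)–(-0.8736, 0.6347, 0.3764)  len=1.2324
  (v13,v17,v18) [-+-] → (-0.8736, -0.597701, 0.3764)–(-0.8736, -0.6347, 0.3764)  len=0.0370
  (v15,v20,v16) [--+] → (-0.568125, -1.54776, 0.3764)–(-1.64757, -1.19704, 0.3764)  len=1.1350
  (v16,v20,v21) [+-+] → (-0.568125, -1.54776, 0.3764)–(0.629289, -1.93685, 0.3764)  len=1.2590
  (v17,v22,v18) [++-] → (0.298511, -1.01557, 0.3764)–(-0.8736, -0.6347, 0.3764)  len=1.2324
  (v18,v22,v23) [-+-] → (0.298511, -1.01557, 0.3764)–(0.3337, -1.027, 0.3764)  len=0.0370
  (v20,v0,v21) [--+] → (1.29645, -1.01861, 0.3764)–(0.629289, -1.93685, 0.3764)  len=1.1350
  (v21,v0,v1) [+-+] → (1.29645, -1.01861, 0.3764)–(2.0365, 0, 0.3764)  len=1.2591
  (v22,v2,v23) [++-] → (1.05815, -0.0299338, 0.3764)–(0.3337, -1.027, 0.3764)  len=1.2325
  (v23,v2,v3) [-+-] → (1.05815, -0.0299338, 0.3764)–(1.0799, 0, 0.3764)  len=0.0370

Chained into 2 loop(s):
  loop 1: 10 segments, perimeter = 11.9703
  loop 2: 10 segments, perimeter = 6.3472
Total perimeter = 18.318

loops=2 perimeter=18.318


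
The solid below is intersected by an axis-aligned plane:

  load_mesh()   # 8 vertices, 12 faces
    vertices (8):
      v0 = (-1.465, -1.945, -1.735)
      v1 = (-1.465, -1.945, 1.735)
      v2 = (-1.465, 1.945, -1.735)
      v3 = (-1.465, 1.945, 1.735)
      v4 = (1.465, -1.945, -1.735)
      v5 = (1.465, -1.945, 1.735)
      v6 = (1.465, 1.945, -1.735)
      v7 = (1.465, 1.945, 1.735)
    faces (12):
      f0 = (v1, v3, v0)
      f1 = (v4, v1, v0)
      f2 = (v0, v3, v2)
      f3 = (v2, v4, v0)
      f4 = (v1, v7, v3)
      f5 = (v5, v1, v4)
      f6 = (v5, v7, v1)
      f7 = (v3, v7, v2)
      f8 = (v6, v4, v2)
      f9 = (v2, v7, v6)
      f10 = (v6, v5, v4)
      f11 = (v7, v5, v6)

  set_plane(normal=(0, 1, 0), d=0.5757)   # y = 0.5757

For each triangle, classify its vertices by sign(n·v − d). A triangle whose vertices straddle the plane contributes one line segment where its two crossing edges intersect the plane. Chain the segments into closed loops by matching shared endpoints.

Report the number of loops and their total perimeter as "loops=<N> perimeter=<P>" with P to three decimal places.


loops=1 perimeter=12.800

Straddling triangles (8 of 12):
  (v1,v3,v0) [-+-] → (-1.465, 0.5757, 1.735)–(-1.465, 0.5757, 0.513542)  len=1.2215
  (v0,v3,v2) [-++] → (-1.465, 0.5757, 0.513542)–(-1.465, 0.5757, -1.735)  len=2.2485
  (v2,v4,v0) [+--] → (-0.433625, 0.5757, -1.735)–(-1.465, 0.5757, -1.735)  len=1.0314
  (v1,v7,v3) [-++] → (0.433625, 0.5757, 1.735)–(-1.465, 0.5757, 1.735)  len=1.8986
  (v5,v7,v1) [-+-] → (1.465, 0.5757, 1.735)–(0.433625, 0.5757, 1.735)  len=1.0314
  (v6,v4,v2) [+-+] → (1.465, 0.5757, -1.735)–(-0.433625, 0.5757, -1.735)  len=1.8986
  (v6,v5,v4) [+--] → (1.465, 0.5757, -0.513542)–(1.465, 0.5757, -1.735)  len=1.2215
  (v7,v5,v6) [+-+] → (1.465, 0.5757, 1.735)–(1.465, 0.5757, -0.513542)  len=2.2485

Chained into 1 loop(s):
  loop 1: 8 segments, perimeter = 12.8000
Total perimeter = 12.800


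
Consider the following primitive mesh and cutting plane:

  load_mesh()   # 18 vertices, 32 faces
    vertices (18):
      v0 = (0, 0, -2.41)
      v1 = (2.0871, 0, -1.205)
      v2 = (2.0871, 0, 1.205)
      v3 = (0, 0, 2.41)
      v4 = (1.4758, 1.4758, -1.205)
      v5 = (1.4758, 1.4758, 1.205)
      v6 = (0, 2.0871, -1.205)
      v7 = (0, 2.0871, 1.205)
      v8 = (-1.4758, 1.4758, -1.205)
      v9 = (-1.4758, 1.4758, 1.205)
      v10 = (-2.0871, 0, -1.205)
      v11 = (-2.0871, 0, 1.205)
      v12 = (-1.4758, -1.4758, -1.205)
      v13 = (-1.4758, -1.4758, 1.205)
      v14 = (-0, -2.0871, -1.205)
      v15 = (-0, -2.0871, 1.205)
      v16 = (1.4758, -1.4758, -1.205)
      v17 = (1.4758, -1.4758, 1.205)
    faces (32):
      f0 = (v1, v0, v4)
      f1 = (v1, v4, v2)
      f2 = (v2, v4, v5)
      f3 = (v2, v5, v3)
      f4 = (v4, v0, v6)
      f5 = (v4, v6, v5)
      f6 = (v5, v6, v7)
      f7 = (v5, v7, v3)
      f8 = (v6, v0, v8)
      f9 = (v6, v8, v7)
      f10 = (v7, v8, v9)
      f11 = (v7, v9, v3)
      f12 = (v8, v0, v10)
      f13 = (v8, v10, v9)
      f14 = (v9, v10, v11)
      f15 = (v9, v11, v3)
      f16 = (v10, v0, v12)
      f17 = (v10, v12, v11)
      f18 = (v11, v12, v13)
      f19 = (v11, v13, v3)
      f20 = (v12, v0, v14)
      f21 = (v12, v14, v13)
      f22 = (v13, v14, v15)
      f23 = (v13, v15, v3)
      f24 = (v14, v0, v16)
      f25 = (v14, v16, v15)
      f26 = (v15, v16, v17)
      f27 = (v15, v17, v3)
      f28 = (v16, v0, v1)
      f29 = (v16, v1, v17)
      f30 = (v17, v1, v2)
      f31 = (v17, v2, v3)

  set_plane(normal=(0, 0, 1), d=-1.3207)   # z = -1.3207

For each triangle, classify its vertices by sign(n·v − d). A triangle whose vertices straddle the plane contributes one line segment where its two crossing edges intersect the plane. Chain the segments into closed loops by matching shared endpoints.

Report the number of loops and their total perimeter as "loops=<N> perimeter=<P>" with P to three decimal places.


loops=1 perimeter=11.552

Straddling triangles (8 of 32):
  (v1,v0,v4) [+-+] → (1.8867, 0, -1.3207)–(1.3341, 1.3341, -1.3207)  len=1.4440
  (v4,v0,v6) [+-+] → (1.3341, 1.3341, -1.3207)–(0, 1.8867, -1.3207)  len=1.4440
  (v6,v0,v8) [+-+] → (0, 1.8867, -1.3207)–(-1.3341, 1.3341, -1.3207)  len=1.4440
  (v8,v0,v10) [+-+] → (-1.3341, 1.3341, -1.3207)–(-1.8867, 0, -1.3207)  len=1.4440
  (v10,v0,v12) [+-+] → (-1.8867, 0, -1.3207)–(-1.3341, -1.3341, -1.3207)  len=1.4440
  (v12,v0,v14) [+-+] → (-1.3341, -1.3341, -1.3207)–(0, -1.8867, -1.3207)  len=1.4440
  (v14,v0,v16) [+-+] → (0, -1.8867, -1.3207)–(1.3341, -1.3341, -1.3207)  len=1.4440
  (v16,v0,v1) [+-+] → (1.3341, -1.3341, -1.3207)–(1.8867, 0, -1.3207)  len=1.4440

Chained into 1 loop(s):
  loop 1: 8 segments, perimeter = 11.5522
Total perimeter = 11.552


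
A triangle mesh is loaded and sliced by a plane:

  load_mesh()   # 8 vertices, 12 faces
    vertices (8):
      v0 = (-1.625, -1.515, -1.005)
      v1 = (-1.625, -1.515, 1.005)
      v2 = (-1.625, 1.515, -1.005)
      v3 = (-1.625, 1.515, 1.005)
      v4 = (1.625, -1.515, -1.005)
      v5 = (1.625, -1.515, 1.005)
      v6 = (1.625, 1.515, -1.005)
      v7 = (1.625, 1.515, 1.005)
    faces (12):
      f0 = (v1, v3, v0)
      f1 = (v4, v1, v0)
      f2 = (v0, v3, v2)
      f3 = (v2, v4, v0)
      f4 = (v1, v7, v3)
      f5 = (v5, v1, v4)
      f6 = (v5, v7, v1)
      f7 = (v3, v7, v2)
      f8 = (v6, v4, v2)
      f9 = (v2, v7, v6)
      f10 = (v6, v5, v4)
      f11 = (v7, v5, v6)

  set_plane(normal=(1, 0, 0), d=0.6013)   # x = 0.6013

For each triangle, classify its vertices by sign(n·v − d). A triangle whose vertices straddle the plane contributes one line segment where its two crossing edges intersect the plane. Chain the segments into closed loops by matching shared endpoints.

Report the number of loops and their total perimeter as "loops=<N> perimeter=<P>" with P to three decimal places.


loops=1 perimeter=10.080

Straddling triangles (8 of 12):
  (v4,v1,v0) [+--] → (0.6013, -1.515, -0.371881)–(0.6013, -1.515, -1.005)  len=0.6331
  (v2,v4,v0) [-+-] → (0.6013, -0.560597, -1.005)–(0.6013, -1.515, -1.005)  len=0.9544
  (v1,v7,v3) [-+-] → (0.6013, 0.560597, 1.005)–(0.6013, 1.515, 1.005)  len=0.9544
  (v5,v1,v4) [+-+] → (0.6013, -1.515, 1.005)–(0.6013, -1.515, -0.371881)  len=1.3769
  (v5,v7,v1) [++-] → (0.6013, 0.560597, 1.005)–(0.6013, -1.515, 1.005)  len=2.0756
  (v3,v7,v2) [-+-] → (0.6013, 1.515, 1.005)–(0.6013, 1.515, 0.371881)  len=0.6331
  (v6,v4,v2) [++-] → (0.6013, -0.560597, -1.005)–(0.6013, 1.515, -1.005)  len=2.0756
  (v2,v7,v6) [-++] → (0.6013, 1.515, 0.371881)–(0.6013, 1.515, -1.005)  len=1.3769

Chained into 1 loop(s):
  loop 1: 8 segments, perimeter = 10.0800
Total perimeter = 10.080


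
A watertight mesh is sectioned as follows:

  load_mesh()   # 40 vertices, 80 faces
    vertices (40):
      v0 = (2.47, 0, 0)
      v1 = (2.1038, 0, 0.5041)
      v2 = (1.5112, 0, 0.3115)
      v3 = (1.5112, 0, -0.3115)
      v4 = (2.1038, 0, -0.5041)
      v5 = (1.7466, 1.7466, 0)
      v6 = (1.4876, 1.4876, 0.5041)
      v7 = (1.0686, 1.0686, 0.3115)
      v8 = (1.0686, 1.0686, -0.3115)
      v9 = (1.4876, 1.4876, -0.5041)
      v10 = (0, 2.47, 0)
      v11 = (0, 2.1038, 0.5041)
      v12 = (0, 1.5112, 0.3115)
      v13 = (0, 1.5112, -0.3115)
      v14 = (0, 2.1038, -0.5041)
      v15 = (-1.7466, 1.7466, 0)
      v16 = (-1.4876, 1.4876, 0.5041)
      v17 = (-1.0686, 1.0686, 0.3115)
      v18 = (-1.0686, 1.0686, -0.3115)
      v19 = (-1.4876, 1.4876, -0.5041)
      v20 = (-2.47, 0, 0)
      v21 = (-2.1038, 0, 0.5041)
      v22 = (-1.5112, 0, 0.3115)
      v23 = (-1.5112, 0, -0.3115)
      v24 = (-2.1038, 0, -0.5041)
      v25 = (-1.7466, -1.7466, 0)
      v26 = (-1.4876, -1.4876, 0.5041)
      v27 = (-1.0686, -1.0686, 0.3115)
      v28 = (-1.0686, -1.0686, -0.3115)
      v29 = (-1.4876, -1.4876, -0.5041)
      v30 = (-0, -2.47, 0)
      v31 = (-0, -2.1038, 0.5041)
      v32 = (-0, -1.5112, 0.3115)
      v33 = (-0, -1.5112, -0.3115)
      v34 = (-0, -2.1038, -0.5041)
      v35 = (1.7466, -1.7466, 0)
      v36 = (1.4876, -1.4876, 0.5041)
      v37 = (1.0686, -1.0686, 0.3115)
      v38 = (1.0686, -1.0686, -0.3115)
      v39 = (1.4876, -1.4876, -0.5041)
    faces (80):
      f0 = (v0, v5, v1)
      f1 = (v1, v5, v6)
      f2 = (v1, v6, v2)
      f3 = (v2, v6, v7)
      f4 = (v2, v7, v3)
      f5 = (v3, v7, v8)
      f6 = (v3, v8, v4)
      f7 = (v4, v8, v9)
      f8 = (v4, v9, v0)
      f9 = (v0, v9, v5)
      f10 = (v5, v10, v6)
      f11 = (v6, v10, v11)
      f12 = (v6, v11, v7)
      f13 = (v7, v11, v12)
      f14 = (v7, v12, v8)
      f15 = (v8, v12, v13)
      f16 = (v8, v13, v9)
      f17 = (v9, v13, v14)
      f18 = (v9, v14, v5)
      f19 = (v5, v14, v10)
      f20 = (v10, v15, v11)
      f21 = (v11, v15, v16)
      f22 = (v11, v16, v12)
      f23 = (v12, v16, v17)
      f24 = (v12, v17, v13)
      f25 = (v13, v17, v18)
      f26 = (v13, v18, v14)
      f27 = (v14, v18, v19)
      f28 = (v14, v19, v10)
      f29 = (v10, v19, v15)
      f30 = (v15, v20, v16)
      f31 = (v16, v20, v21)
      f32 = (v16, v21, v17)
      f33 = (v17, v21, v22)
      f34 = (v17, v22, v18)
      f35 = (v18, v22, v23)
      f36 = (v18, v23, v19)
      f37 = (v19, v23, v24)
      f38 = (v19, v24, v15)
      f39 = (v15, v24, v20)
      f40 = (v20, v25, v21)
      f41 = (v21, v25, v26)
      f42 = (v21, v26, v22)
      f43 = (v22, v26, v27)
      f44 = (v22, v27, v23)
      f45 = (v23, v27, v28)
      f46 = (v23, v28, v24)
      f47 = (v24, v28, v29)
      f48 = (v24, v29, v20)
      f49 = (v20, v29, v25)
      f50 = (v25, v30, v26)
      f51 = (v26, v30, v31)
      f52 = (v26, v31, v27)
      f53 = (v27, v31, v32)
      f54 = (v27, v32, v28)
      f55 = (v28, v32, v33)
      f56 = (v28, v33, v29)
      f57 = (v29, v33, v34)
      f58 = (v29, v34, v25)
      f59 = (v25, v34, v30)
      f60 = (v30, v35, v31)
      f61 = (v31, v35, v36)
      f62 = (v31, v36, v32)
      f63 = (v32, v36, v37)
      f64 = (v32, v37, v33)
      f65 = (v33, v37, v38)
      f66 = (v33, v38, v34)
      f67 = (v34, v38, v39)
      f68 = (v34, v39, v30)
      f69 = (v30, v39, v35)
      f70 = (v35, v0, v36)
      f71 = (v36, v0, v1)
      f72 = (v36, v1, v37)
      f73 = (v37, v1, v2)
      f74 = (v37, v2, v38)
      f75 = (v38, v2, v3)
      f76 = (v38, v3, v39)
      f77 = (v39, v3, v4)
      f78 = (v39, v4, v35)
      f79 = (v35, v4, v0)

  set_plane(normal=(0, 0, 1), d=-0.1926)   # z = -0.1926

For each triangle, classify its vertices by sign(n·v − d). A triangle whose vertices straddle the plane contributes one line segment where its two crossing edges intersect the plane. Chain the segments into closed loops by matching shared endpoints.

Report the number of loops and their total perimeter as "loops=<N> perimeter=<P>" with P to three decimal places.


Straddling triangles (32 of 80):
  (v2,v7,v3) [++-] → (1.42673, 0.203943, -0.1926)–(1.5112, 0, -0.1926)  len=0.2207
  (v3,v7,v8) [-+-] → (1.42673, 0.203943, -0.1926)–(1.0686, 1.0686, -0.1926)  len=0.9359
  (v4,v9,v0) [--+] → (2.09466, 0.568363, -0.1926)–(2.33009, 0, -0.1926)  len=0.6152
  (v0,v9,v5) [+-+] → (2.09466, 0.568363, -0.1926)–(1.64764, 1.64764, -0.1926)  len=1.1682
  (v7,v12,v8) [++-] → (0.864657, 1.15307, -0.1926)–(1.0686, 1.0686, -0.1926)  len=0.2207
  (v8,v12,v13) [-+-] → (0.864657, 1.15307, -0.1926)–(0, 1.5112, -0.1926)  len=0.9359
  (v9,v14,v5) [--+] → (1.07928, 1.88307, -0.1926)–(1.64764, 1.64764, -0.1926)  len=0.6152
  (v5,v14,v10) [+-+] → (1.07928, 1.88307, -0.1926)–(0, 2.33009, -0.1926)  len=1.1682
  (v12,v17,v13) [++-] → (-0.203943, 1.42673, -0.1926)–(0, 1.5112, -0.1926)  len=0.2207
  (v13,v17,v18) [-+-] → (-0.203943, 1.42673, -0.1926)–(-1.0686, 1.0686, -0.1926)  len=0.9359
  (v14,v19,v10) [--+] → (-0.568363, 2.09466, -0.1926)–(0, 2.33009, -0.1926)  len=0.6152
  (v10,v19,v15) [+-+] → (-0.568363, 2.09466, -0.1926)–(-1.64764, 1.64764, -0.1926)  len=1.1682
  (v17,v22,v18) [++-] → (-1.15307, 0.864657, -0.1926)–(-1.0686, 1.0686, -0.1926)  len=0.2207
  (v18,v22,v23) [-+-] → (-1.15307, 0.864657, -0.1926)–(-1.5112, 0, -0.1926)  len=0.9359
  (v19,v24,v15) [--+] → (-1.88307, 1.07928, -0.1926)–(-1.64764, 1.64764, -0.1926)  len=0.6152
  (v15,v24,v20) [+-+] → (-1.88307, 1.07928, -0.1926)–(-2.33009, 0, -0.1926)  len=1.1682
  (v22,v27,v23) [++-] → (-1.42673, -0.203943, -0.1926)–(-1.5112, 0, -0.1926)  len=0.2207
  (v23,v27,v28) [-+-] → (-1.42673, -0.203943, -0.1926)–(-1.0686, -1.0686, -0.1926)  len=0.9359
  (v24,v29,v20) [--+] → (-2.09466, -0.568363, -0.1926)–(-2.33009, 0, -0.1926)  len=0.6152
  (v20,v29,v25) [+-+] → (-2.09466, -0.568363, -0.1926)–(-1.64764, -1.64764, -0.1926)  len=1.1682
  (v27,v32,v28) [++-] → (-0.864657, -1.15307, -0.1926)–(-1.0686, -1.0686, -0.1926)  len=0.2207
  (v28,v32,v33) [-+-] → (-0.864657, -1.15307, -0.1926)–(0, -1.5112, -0.1926)  len=0.9359
  (v29,v34,v25) [--+] → (-1.07928, -1.88307, -0.1926)–(-1.64764, -1.64764, -0.1926)  len=0.6152
  (v25,v34,v30) [+-+] → (-1.07928, -1.88307, -0.1926)–(0, -2.33009, -0.1926)  len=1.1682
  (v32,v37,v33) [++-] → (0.203943, -1.42673, -0.1926)–(0, -1.5112, -0.1926)  len=0.2207
  (v33,v37,v38) [-+-] → (0.203943, -1.42673, -0.1926)–(1.0686, -1.0686, -0.1926)  len=0.9359
  (v34,v39,v30) [--+] → (0.568363, -2.09466, -0.1926)–(0, -2.33009, -0.1926)  len=0.6152
  (v30,v39,v35) [+-+] → (0.568363, -2.09466, -0.1926)–(1.64764, -1.64764, -0.1926)  len=1.1682
  (v37,v2,v38) [++-] → (1.15307, -0.864657, -0.1926)–(1.0686, -1.0686, -0.1926)  len=0.2207
  (v38,v2,v3) [-+-] → (1.15307, -0.864657, -0.1926)–(1.5112, 0, -0.1926)  len=0.9359
  (v39,v4,v35) [--+] → (1.88307, -1.07928, -0.1926)–(1.64764, -1.64764, -0.1926)  len=0.6152
  (v35,v4,v0) [+-+] → (1.88307, -1.07928, -0.1926)–(2.33009, 0, -0.1926)  len=1.1682

Chained into 2 loop(s):
  loop 1: 16 segments, perimeter = 9.2531
  loop 2: 16 segments, perimeter = 14.2671
Total perimeter = 23.520

loops=2 perimeter=23.520


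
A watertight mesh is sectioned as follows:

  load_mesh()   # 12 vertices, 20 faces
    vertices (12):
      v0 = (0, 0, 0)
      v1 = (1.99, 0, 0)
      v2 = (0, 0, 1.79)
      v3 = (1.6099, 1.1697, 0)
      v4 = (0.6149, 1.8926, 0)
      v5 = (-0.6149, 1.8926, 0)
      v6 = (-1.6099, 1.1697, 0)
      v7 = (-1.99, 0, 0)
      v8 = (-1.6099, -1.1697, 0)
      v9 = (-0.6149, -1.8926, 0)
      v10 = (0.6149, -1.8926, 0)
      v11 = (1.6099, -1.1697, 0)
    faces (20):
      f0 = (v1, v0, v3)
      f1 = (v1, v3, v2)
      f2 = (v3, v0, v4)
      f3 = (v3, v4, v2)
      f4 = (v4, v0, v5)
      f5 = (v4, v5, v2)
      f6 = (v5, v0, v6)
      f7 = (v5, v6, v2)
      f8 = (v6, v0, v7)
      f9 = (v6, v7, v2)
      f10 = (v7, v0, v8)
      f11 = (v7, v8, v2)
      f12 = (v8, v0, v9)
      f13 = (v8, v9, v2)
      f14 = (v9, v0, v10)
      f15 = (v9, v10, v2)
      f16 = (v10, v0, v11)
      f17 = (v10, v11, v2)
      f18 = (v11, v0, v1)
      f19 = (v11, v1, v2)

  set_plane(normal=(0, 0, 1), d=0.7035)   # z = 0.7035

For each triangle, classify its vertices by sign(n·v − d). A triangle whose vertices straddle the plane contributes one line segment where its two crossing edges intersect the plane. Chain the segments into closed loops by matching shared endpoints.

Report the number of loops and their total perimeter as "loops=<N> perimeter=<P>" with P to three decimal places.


Straddling triangles (10 of 20):
  (v1,v3,v2) [--+] → (0.977182, 0.709988, 0.7035)–(1.2079, 0, 0.7035)  len=0.7465
  (v3,v4,v2) [--+] → (0.373234, 1.14878, 0.7035)–(0.977182, 0.709988, 0.7035)  len=0.7465
  (v4,v5,v2) [--+] → (-0.373234, 1.14878, 0.7035)–(0.373234, 1.14878, 0.7035)  len=0.7465
  (v5,v6,v2) [--+] → (-0.977182, 0.709988, 0.7035)–(-0.373234, 1.14878, 0.7035)  len=0.7465
  (v6,v7,v2) [--+] → (-1.2079, 0, 0.7035)–(-0.977182, 0.709988, 0.7035)  len=0.7465
  (v7,v8,v2) [--+] → (-0.977182, -0.709988, 0.7035)–(-1.2079, 0, 0.7035)  len=0.7465
  (v8,v9,v2) [--+] → (-0.373234, -1.14878, 0.7035)–(-0.977182, -0.709988, 0.7035)  len=0.7465
  (v9,v10,v2) [--+] → (0.373234, -1.14878, 0.7035)–(-0.373234, -1.14878, 0.7035)  len=0.7465
  (v10,v11,v2) [--+] → (0.977182, -0.709988, 0.7035)–(0.373234, -1.14878, 0.7035)  len=0.7465
  (v11,v1,v2) [--+] → (1.2079, 0, 0.7035)–(0.977182, -0.709988, 0.7035)  len=0.7465

Chained into 1 loop(s):
  loop 1: 10 segments, perimeter = 7.4651
Total perimeter = 7.465

loops=1 perimeter=7.465


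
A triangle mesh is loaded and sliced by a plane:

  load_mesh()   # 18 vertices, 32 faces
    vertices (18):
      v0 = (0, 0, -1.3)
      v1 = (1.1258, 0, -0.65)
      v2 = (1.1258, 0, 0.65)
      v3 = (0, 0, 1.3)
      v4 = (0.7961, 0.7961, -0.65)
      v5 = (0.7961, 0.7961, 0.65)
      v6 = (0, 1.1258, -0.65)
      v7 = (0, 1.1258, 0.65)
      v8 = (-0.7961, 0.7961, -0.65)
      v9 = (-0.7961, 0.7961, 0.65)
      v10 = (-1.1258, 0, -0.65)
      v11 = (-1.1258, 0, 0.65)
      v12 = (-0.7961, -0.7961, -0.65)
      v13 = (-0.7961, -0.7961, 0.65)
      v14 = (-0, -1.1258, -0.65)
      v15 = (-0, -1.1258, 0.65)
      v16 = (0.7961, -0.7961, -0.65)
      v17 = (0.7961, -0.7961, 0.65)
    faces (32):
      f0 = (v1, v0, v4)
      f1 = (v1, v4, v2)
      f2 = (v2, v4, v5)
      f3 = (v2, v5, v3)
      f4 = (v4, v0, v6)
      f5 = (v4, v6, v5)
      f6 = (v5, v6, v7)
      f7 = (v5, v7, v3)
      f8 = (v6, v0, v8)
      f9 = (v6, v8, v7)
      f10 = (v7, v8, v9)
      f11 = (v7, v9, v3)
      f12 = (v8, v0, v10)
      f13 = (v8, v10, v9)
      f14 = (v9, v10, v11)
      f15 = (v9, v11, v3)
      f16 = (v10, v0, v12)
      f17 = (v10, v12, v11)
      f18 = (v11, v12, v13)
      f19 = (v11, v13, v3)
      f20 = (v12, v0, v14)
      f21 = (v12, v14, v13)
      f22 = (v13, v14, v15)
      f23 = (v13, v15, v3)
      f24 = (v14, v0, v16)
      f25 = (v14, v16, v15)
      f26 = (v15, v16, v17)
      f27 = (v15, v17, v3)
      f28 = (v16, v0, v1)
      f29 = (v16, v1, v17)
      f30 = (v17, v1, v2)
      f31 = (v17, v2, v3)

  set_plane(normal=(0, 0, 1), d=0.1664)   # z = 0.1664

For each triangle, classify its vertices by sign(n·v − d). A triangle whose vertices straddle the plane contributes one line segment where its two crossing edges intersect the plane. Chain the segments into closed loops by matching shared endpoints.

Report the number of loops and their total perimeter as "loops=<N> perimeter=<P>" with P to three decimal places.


Straddling triangles (16 of 32):
  (v1,v4,v2) [--+] → (1.00315, 0.296149, 0.1664)–(1.1258, 0, 0.1664)  len=0.3205
  (v2,v4,v5) [+-+] → (1.00315, 0.296149, 0.1664)–(0.7961, 0.7961, 0.1664)  len=0.5411
  (v4,v6,v5) [--+] → (0.499951, 0.918748, 0.1664)–(0.7961, 0.7961, 0.1664)  len=0.3205
  (v5,v6,v7) [+-+] → (0.499951, 0.918748, 0.1664)–(0, 1.1258, 0.1664)  len=0.5411
  (v6,v8,v7) [--+] → (-0.296149, 1.00315, 0.1664)–(0, 1.1258, 0.1664)  len=0.3205
  (v7,v8,v9) [+-+] → (-0.296149, 1.00315, 0.1664)–(-0.7961, 0.7961, 0.1664)  len=0.5411
  (v8,v10,v9) [--+] → (-0.918748, 0.499951, 0.1664)–(-0.7961, 0.7961, 0.1664)  len=0.3205
  (v9,v10,v11) [+-+] → (-0.918748, 0.499951, 0.1664)–(-1.1258, 0, 0.1664)  len=0.5411
  (v10,v12,v11) [--+] → (-1.00315, -0.296149, 0.1664)–(-1.1258, 0, 0.1664)  len=0.3205
  (v11,v12,v13) [+-+] → (-1.00315, -0.296149, 0.1664)–(-0.7961, -0.7961, 0.1664)  len=0.5411
  (v12,v14,v13) [--+] → (-0.499951, -0.918748, 0.1664)–(-0.7961, -0.7961, 0.1664)  len=0.3205
  (v13,v14,v15) [+-+] → (-0.499951, -0.918748, 0.1664)–(0, -1.1258, 0.1664)  len=0.5411
  (v14,v16,v15) [--+] → (0.296149, -1.00315, 0.1664)–(0, -1.1258, 0.1664)  len=0.3205
  (v15,v16,v17) [+-+] → (0.296149, -1.00315, 0.1664)–(0.7961, -0.7961, 0.1664)  len=0.5411
  (v16,v1,v17) [--+] → (0.918748, -0.499951, 0.1664)–(0.7961, -0.7961, 0.1664)  len=0.3205
  (v17,v1,v2) [+-+] → (0.918748, -0.499951, 0.1664)–(1.1258, 0, 0.1664)  len=0.5411

Chained into 1 loop(s):
  loop 1: 16 segments, perimeter = 6.8934
Total perimeter = 6.893

loops=1 perimeter=6.893


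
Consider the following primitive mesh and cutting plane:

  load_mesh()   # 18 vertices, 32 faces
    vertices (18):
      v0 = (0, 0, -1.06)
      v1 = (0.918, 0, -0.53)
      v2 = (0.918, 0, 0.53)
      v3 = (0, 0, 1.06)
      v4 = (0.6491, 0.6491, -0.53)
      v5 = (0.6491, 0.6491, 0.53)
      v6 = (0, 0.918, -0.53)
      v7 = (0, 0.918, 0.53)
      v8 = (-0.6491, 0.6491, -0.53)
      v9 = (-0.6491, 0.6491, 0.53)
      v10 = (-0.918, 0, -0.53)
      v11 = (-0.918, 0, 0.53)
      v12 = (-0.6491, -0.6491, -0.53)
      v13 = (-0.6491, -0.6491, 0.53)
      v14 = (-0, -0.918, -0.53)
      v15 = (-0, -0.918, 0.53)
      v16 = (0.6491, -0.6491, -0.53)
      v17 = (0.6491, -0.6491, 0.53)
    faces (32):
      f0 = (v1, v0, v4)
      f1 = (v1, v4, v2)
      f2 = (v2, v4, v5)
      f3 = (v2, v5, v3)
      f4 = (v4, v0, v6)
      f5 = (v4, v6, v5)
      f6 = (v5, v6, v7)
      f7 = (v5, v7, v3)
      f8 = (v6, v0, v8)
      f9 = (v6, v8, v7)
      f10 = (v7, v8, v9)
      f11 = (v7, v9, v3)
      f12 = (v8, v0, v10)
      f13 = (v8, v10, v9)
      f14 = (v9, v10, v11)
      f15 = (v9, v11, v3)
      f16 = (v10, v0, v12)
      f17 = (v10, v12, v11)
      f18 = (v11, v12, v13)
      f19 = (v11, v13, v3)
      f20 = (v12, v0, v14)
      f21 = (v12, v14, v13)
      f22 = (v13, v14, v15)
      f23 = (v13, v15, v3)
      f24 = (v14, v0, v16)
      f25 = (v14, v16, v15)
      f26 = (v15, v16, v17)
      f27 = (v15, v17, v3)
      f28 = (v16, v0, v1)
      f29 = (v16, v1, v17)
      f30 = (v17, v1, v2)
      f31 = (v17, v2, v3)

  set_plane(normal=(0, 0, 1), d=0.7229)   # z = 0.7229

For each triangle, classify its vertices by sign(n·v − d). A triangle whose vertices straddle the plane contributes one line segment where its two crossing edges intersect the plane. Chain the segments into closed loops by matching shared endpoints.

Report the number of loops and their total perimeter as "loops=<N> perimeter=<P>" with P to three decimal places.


Straddling triangles (8 of 32):
  (v2,v5,v3) [--+] → (0.412852, 0.412852, 0.7229)–(0.583883, 0, 0.7229)  len=0.4469
  (v5,v7,v3) [--+] → (0, 0.583883, 0.7229)–(0.412852, 0.412852, 0.7229)  len=0.4469
  (v7,v9,v3) [--+] → (-0.412852, 0.412852, 0.7229)–(0, 0.583883, 0.7229)  len=0.4469
  (v9,v11,v3) [--+] → (-0.583883, 0, 0.7229)–(-0.412852, 0.412852, 0.7229)  len=0.4469
  (v11,v13,v3) [--+] → (-0.412852, -0.412852, 0.7229)–(-0.583883, 0, 0.7229)  len=0.4469
  (v13,v15,v3) [--+] → (0, -0.583883, 0.7229)–(-0.412852, -0.412852, 0.7229)  len=0.4469
  (v15,v17,v3) [--+] → (0.412852, -0.412852, 0.7229)–(0, -0.583883, 0.7229)  len=0.4469
  (v17,v2,v3) [--+] → (0.583883, 0, 0.7229)–(0.412852, -0.412852, 0.7229)  len=0.4469

Chained into 1 loop(s):
  loop 1: 8 segments, perimeter = 3.5750
Total perimeter = 3.575

loops=1 perimeter=3.575


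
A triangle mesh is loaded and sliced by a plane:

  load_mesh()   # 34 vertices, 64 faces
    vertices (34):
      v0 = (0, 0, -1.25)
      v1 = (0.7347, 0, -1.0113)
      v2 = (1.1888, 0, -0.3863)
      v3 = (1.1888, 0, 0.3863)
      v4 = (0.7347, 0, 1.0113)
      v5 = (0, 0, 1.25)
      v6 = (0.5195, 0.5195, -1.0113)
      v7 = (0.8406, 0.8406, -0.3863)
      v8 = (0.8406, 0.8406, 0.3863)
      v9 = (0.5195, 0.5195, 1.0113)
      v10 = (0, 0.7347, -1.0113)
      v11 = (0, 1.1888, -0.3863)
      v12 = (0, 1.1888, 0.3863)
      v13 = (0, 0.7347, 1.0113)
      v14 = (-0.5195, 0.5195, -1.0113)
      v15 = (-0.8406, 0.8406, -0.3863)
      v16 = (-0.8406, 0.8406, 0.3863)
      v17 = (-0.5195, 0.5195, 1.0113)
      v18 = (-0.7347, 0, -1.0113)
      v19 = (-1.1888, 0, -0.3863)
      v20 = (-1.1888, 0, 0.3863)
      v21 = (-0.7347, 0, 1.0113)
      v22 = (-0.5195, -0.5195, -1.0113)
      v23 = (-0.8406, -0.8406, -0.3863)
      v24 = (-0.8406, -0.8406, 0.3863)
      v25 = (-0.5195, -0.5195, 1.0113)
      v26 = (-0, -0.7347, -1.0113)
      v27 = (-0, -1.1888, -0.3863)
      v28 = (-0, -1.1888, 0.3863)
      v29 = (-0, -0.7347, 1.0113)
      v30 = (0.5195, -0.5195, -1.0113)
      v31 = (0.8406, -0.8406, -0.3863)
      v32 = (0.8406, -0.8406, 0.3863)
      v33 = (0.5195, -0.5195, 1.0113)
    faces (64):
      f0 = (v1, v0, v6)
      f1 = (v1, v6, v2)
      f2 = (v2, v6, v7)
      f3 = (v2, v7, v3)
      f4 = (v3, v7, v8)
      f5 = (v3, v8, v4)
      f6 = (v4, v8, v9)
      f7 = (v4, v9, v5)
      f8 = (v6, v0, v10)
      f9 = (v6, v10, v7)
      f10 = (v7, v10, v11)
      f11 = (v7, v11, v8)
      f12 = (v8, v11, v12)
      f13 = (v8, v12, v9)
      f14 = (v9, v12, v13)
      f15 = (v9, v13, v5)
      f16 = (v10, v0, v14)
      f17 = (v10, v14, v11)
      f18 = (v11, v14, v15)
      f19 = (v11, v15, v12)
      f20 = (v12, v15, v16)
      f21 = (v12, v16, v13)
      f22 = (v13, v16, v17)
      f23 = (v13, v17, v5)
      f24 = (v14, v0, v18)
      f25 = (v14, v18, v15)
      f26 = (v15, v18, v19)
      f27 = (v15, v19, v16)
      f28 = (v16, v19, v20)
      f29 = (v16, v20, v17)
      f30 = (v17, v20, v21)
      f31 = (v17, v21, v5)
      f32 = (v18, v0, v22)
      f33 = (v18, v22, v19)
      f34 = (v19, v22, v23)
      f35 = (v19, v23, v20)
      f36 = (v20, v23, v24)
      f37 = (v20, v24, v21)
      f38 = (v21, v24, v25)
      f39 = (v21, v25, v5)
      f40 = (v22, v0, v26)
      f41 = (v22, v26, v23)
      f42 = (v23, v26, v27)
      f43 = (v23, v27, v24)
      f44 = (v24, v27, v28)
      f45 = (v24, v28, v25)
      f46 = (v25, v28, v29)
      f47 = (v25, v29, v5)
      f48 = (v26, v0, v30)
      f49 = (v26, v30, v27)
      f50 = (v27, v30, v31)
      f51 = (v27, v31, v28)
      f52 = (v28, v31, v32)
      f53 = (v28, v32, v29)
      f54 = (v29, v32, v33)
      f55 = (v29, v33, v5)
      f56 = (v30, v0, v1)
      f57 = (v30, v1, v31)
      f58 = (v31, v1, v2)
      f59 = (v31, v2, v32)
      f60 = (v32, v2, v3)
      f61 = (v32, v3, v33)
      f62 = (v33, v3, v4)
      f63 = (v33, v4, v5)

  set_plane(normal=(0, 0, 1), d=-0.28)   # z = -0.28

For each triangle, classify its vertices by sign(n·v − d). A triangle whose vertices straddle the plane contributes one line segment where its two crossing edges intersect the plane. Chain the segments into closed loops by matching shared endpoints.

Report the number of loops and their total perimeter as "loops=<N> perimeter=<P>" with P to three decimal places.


loops=1 perimeter=7.279

Straddling triangles (16 of 64):
  (v2,v7,v3) [--+] → (0.888508, 0.724944, -0.28)–(1.1888, 0, -0.28)  len=0.7847
  (v3,v7,v8) [+-+] → (0.888508, 0.724944, -0.28)–(0.8406, 0.8406, -0.28)  len=0.1252
  (v7,v11,v8) [--+] → (0.115656, 1.14089, -0.28)–(0.8406, 0.8406, -0.28)  len=0.7847
  (v8,v11,v12) [+-+] → (0.115656, 1.14089, -0.28)–(0, 1.1888, -0.28)  len=0.1252
  (v11,v15,v12) [--+] → (-0.724944, 0.888508, -0.28)–(0, 1.1888, -0.28)  len=0.7847
  (v12,v15,v16) [+-+] → (-0.724944, 0.888508, -0.28)–(-0.8406, 0.8406, -0.28)  len=0.1252
  (v15,v19,v16) [--+] → (-1.14089, 0.115656, -0.28)–(-0.8406, 0.8406, -0.28)  len=0.7847
  (v16,v19,v20) [+-+] → (-1.14089, 0.115656, -0.28)–(-1.1888, 0, -0.28)  len=0.1252
  (v19,v23,v20) [--+] → (-0.888508, -0.724944, -0.28)–(-1.1888, 0, -0.28)  len=0.7847
  (v20,v23,v24) [+-+] → (-0.888508, -0.724944, -0.28)–(-0.8406, -0.8406, -0.28)  len=0.1252
  (v23,v27,v24) [--+] → (-0.115656, -1.14089, -0.28)–(-0.8406, -0.8406, -0.28)  len=0.7847
  (v24,v27,v28) [+-+] → (-0.115656, -1.14089, -0.28)–(0, -1.1888, -0.28)  len=0.1252
  (v27,v31,v28) [--+] → (0.724944, -0.888508, -0.28)–(0, -1.1888, -0.28)  len=0.7847
  (v28,v31,v32) [+-+] → (0.724944, -0.888508, -0.28)–(0.8406, -0.8406, -0.28)  len=0.1252
  (v31,v2,v32) [--+] → (1.14089, -0.115656, -0.28)–(0.8406, -0.8406, -0.28)  len=0.7847
  (v32,v2,v3) [+-+] → (1.14089, -0.115656, -0.28)–(1.1888, 0, -0.28)  len=0.1252

Chained into 1 loop(s):
  loop 1: 16 segments, perimeter = 7.2789
Total perimeter = 7.279


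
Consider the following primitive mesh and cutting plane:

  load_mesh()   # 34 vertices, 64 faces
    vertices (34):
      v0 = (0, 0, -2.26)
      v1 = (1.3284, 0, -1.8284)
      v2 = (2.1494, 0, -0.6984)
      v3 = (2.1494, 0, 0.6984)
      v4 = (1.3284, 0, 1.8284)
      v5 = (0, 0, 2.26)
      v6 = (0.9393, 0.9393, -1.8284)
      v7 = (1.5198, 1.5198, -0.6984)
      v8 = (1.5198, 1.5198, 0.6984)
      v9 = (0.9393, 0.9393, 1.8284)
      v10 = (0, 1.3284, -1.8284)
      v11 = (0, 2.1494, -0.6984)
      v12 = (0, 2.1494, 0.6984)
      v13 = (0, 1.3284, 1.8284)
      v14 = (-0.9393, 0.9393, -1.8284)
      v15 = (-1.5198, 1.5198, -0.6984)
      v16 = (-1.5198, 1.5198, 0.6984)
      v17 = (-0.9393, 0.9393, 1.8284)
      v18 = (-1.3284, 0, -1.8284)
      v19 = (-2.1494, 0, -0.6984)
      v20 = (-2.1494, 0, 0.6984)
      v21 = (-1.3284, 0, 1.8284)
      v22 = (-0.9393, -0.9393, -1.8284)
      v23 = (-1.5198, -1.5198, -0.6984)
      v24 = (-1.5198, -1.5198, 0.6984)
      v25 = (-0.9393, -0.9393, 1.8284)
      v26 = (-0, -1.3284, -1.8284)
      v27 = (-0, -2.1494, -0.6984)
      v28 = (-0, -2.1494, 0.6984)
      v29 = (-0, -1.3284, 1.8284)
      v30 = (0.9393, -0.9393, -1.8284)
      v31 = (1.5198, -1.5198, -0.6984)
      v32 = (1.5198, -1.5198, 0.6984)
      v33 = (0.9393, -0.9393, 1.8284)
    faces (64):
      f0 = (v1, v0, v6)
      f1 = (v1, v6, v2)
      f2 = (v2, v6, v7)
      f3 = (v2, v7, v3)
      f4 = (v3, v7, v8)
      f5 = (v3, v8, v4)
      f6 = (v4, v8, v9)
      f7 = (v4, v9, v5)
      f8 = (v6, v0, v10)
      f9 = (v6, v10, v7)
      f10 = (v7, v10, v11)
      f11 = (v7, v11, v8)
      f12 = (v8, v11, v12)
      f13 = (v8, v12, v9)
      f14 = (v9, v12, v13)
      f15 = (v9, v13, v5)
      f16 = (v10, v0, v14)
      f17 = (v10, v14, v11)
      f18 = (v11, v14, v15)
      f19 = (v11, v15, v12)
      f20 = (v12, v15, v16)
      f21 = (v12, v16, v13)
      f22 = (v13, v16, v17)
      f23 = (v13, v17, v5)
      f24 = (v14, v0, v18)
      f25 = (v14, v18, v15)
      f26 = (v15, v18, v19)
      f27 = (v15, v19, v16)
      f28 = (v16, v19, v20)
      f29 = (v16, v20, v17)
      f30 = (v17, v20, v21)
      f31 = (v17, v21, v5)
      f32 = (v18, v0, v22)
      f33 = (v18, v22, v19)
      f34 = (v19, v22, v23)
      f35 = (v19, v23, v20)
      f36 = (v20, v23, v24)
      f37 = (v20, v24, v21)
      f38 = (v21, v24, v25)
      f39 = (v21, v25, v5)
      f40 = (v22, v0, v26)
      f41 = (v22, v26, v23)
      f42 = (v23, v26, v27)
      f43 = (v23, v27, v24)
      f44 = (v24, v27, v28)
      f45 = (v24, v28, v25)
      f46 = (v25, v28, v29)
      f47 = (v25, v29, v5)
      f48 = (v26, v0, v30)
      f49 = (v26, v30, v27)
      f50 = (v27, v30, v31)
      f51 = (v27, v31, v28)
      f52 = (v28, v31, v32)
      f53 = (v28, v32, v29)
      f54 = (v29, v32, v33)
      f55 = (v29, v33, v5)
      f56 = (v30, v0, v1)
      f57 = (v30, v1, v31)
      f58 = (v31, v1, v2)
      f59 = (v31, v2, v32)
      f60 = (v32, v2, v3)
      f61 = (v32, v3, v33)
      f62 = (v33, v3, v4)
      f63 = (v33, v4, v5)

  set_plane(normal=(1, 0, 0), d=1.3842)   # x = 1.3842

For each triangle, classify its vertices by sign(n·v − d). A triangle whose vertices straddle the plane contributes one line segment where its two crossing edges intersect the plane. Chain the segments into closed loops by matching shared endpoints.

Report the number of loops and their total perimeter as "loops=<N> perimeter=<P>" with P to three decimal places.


loops=1 perimeter=10.472

Straddling triangles (18 of 64):
  (v1,v6,v2) [--+] → (1.3842, 0.593961, -1.41295)–(1.3842, 0, -1.7516)  len=0.6837
  (v2,v6,v7) [+-+] → (1.3842, 0.593961, -1.41295)–(1.3842, 1.3842, -0.962359)  len=0.9097
  (v3,v8,v4) [++-] → (1.3842, 0.443076, 1.49896)–(1.3842, 0, 1.7516)  len=0.5100
  (v4,v8,v9) [-+-] → (1.3842, 0.443076, 1.49896)–(1.3842, 1.3842, 0.962359)  len=1.0834
  (v6,v10,v7) [--+] → (1.3842, 1.50272, -0.799221)–(1.3842, 1.3842, -0.962359)  len=0.2016
  (v7,v10,v11) [+--] → (1.3842, 1.50272, -0.799221)–(1.3842, 1.57597, -0.6984)  len=0.1246
  (v7,v11,v8) [+-+] → (1.3842, 1.57597, -0.6984)–(1.3842, 1.57597, 0.573774)  len=1.2722
  (v8,v11,v12) [+--] → (1.3842, 1.57597, 0.573774)–(1.3842, 1.57597, 0.6984)  len=0.1246
  (v8,v12,v9) [+--] → (1.3842, 1.57597, 0.6984)–(1.3842, 1.3842, 0.962359)  len=0.3263
  (v27,v30,v31) [--+] → (1.3842, -1.3842, -0.962359)–(1.3842, -1.57597, -0.6984)  len=0.3263
  (v27,v31,v28) [-+-] → (1.3842, -1.57597, -0.6984)–(1.3842, -1.57597, -0.573774)  len=0.1246
  (v28,v31,v32) [-++] → (1.3842, -1.57597, -0.573774)–(1.3842, -1.57597, 0.6984)  len=1.2722
  (v28,v32,v29) [-+-] → (1.3842, -1.57597, 0.6984)–(1.3842, -1.50272, 0.799221)  len=0.1246
  (v29,v32,v33) [-+-] → (1.3842, -1.50272, 0.799221)–(1.3842, -1.3842, 0.962359)  len=0.2016
  (v30,v1,v31) [--+] → (1.3842, -0.443076, -1.49896)–(1.3842, -1.3842, -0.962359)  len=1.0834
  (v31,v1,v2) [+-+] → (1.3842, -0.443076, -1.49896)–(1.3842, 0, -1.7516)  len=0.5100
  (v32,v3,v33) [++-] → (1.3842, -0.593961, 1.41295)–(1.3842, -1.3842, 0.962359)  len=0.9097
  (v33,v3,v4) [-+-] → (1.3842, -0.593961, 1.41295)–(1.3842, 0, 1.7516)  len=0.6837

Chained into 1 loop(s):
  loop 1: 18 segments, perimeter = 10.4723
Total perimeter = 10.472
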